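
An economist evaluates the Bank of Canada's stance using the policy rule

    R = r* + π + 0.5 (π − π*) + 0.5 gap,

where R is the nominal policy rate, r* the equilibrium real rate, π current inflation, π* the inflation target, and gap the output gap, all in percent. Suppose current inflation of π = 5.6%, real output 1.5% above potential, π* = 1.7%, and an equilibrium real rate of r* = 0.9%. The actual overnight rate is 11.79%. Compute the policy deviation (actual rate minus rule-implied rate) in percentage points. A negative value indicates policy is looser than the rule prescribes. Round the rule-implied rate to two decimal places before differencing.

2.59 pp

Output 1.5% above potential → gap = 1.5.
R = 0.9 + 5.6 + 0.5 × (5.6 − 1.7) + 0.5 × 1.5
   = 0.9 + 5.6 + 1.95 + 0.75 = 9.20
Deviation = 11.79 − 9.20 = 2.59 pp.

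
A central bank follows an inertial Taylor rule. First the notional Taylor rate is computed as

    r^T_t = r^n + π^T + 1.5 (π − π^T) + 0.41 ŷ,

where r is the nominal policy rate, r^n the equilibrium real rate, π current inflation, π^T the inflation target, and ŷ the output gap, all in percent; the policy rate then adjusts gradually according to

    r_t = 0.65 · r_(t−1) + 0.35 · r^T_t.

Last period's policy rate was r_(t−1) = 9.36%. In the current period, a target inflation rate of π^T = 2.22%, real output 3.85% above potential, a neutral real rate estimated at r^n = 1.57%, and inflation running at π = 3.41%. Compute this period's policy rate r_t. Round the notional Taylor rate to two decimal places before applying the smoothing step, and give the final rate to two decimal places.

8.59%

Output 3.85% above potential → ŷ = 3.85.
r^T_t = 1.57 + 2.22 + 1.5 × (3.41 − 2.22) + 0.41 × 3.85
   = 1.57 + 2.22 + 1.785 + 1.5785 = 7.15
r_t = 0.65 × 9.36 + 0.35 × 7.15 = 6.084 + 2.5025 = 8.59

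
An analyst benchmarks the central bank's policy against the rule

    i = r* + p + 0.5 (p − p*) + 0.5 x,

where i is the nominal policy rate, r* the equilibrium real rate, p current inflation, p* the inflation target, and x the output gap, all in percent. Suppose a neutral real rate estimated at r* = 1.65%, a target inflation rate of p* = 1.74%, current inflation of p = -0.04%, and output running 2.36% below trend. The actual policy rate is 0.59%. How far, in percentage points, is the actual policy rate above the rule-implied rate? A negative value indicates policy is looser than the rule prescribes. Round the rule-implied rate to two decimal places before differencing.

1.05 pp

Output 2.36% below potential → x = -2.36.
i = 1.65 + (-0.04) + 0.5 × (-0.04 − 1.74) + 0.5 × (-2.36)
   = 1.65 − 0.04 − 0.89 − 1.18 = -0.46
Deviation = 0.59 − (-0.46) = 1.05 pp.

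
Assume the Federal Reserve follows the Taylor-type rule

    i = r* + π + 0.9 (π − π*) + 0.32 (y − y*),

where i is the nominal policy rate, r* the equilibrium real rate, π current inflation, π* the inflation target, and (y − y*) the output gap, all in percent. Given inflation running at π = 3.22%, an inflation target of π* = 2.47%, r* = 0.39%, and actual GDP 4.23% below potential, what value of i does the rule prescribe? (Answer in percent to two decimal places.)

Output 4.23% below potential → (y − y*) = -4.23.
i = 0.39 + 3.22 + 0.9 × (3.22 − 2.47) + 0.32 × (-4.23)
   = 0.39 + 3.22 + 0.675 − 1.3536 = 2.93

2.93%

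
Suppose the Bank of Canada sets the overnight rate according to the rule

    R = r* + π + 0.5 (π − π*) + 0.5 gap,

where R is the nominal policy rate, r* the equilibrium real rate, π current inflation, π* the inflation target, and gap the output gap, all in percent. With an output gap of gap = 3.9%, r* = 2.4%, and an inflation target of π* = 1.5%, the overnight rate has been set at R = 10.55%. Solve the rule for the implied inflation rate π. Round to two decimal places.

Collecting π: R = r* + (1 + 0.5) π − 0.5 π* + 0.5 gap
1.5 π = 10.55 − 2.4 + 0.5 × 1.5 − 0.5 × 3.9 = 6.95
π = 6.95 / 1.5 = 4.63

4.63%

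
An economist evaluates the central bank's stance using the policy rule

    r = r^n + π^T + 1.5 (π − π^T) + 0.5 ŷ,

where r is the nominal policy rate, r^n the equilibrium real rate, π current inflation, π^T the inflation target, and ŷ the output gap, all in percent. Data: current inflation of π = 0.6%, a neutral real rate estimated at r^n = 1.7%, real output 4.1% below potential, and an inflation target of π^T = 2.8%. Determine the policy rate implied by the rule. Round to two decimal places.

-0.85%

Output 4.1% below potential → ŷ = -4.1.
r = 1.7 + 2.8 + 1.5 × (0.6 − 2.8) + 0.5 × (-4.1)
   = 1.7 + 2.8 − 3.3 − 2.05 = -0.85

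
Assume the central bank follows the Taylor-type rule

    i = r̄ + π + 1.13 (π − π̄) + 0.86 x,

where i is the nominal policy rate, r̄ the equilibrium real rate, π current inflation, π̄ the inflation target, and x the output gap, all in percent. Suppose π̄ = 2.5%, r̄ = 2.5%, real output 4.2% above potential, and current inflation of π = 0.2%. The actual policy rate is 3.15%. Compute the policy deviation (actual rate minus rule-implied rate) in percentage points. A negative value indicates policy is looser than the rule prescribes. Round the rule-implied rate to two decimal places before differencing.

-0.56 pp

Output 4.2% above potential → x = 4.2.
i = 2.5 + 0.2 + 1.13 × (0.2 − 2.5) + 0.86 × 4.2
   = 2.5 + 0.2 − 2.599 + 3.612 = 3.71
Deviation = 3.15 − 3.71 = -0.56 pp.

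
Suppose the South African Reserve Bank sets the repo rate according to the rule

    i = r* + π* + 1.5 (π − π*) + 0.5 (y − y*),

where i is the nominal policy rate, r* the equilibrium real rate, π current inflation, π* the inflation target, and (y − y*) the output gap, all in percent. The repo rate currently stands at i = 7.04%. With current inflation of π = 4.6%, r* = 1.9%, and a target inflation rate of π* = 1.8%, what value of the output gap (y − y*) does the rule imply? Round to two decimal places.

0.5 (y − y*) = 7.04 − 1.9 − 1.8 − 1.5 × (4.6 − 1.8) = -0.86
(y − y*) = -0.86 / 0.5 = -1.72

-1.72%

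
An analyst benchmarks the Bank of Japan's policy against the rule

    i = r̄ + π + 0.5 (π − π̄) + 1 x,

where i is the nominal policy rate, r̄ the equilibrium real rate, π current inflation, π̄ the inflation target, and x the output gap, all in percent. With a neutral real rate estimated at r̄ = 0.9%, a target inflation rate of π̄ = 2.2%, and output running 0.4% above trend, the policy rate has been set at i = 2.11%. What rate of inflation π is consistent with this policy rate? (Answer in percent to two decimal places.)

1.27%

Output 0.4% above potential → x = 0.4.
Collecting π: i = r̄ + (1 + 0.5) π − 0.5 π̄ + 1 x
1.5 π = 2.11 − 0.9 + 0.5 × 2.2 − 1 × 0.4 = 1.91
π = 1.91 / 1.5 = 1.27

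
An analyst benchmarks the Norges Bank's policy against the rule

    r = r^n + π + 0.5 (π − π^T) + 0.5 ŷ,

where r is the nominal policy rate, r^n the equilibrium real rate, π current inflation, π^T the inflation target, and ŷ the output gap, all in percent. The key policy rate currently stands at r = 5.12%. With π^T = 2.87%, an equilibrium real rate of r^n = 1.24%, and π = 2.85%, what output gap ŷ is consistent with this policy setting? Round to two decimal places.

2.08%

0.5 ŷ = 5.12 − 1.24 − 2.85 − 0.5 × (2.85 − 2.87) = 1.04
ŷ = 1.04 / 0.5 = 2.08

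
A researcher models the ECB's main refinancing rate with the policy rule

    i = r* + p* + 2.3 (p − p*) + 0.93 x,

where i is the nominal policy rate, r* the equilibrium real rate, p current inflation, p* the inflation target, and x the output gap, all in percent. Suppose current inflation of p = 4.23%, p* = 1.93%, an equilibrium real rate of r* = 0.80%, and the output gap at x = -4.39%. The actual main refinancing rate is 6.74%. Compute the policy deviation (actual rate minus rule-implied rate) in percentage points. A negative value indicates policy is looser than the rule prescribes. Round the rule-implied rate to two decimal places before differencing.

i = 0.80 + 1.93 + 2.3 × (4.23 − 1.93) + 0.93 × (-4.39)
   = 0.80 + 1.93 + 5.29 − 4.0827 = 3.94
Deviation = 6.74 − 3.94 = 2.80 pp.

2.80 pp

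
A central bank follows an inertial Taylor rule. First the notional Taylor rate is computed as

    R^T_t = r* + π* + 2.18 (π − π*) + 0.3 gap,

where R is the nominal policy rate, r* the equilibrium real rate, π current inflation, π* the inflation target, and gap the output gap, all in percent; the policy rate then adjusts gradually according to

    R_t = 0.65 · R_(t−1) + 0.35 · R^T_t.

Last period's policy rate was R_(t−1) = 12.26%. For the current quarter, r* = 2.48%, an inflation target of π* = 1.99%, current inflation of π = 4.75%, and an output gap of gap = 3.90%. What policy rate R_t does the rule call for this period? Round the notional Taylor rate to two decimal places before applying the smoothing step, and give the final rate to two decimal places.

12.05%

R^T_t = 2.48 + 1.99 + 2.18 × (4.75 − 1.99) + 0.3 × 3.90
   = 2.48 + 1.99 + 6.0168 + 1.17 = 11.66
R_t = 0.65 × 12.26 + 0.35 × 11.66 = 7.969 + 4.081 = 12.05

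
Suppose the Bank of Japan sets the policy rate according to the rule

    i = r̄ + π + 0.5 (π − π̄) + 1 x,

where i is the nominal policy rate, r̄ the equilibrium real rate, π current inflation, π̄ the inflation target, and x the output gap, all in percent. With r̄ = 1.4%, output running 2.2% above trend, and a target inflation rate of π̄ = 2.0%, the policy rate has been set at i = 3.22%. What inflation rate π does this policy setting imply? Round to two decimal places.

Output 2.2% above potential → x = 2.2.
Collecting π: i = r̄ + (1 + 0.5) π − 0.5 π̄ + 1 x
1.5 π = 3.22 − 1.4 + 0.5 × 2.0 − 1 × 2.2 = 0.62
π = 0.62 / 1.5 = 0.41

0.41%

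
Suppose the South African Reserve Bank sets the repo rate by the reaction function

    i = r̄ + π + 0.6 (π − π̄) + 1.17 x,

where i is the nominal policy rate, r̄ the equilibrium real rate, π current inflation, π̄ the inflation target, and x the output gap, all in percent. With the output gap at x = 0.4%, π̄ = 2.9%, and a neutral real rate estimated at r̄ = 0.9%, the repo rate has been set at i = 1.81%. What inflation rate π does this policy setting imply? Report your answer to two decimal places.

Collecting π: i = r̄ + (1 + 0.6) π − 0.6 π̄ + 1.17 x
1.6 π = 1.81 − 0.9 + 0.6 × 2.9 − 1.17 × 0.4 = 2.182
π = 2.182 / 1.6 = 1.36

1.36%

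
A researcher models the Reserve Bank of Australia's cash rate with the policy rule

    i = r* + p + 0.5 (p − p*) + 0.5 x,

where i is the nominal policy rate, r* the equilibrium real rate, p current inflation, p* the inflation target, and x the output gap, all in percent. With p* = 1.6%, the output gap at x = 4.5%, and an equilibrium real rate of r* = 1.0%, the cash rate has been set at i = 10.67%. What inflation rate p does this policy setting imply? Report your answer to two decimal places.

5.48%

Collecting p: i = r* + (1 + 0.5) p − 0.5 p* + 0.5 x
1.5 p = 10.67 − 1.0 + 0.5 × 1.6 − 0.5 × 4.5 = 8.22
p = 8.22 / 1.5 = 5.48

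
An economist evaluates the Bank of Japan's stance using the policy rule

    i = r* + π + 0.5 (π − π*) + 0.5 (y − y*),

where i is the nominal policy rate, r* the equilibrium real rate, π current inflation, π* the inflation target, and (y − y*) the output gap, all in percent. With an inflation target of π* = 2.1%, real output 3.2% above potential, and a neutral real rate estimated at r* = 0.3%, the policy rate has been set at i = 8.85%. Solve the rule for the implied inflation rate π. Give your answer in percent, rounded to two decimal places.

5.33%

Output 3.2% above potential → (y − y*) = 3.2.
Collecting π: i = r* + (1 + 0.5) π − 0.5 π* + 0.5 (y − y*)
1.5 π = 8.85 − 0.3 + 0.5 × 2.1 − 0.5 × 3.2 = 8
π = 8 / 1.5 = 5.33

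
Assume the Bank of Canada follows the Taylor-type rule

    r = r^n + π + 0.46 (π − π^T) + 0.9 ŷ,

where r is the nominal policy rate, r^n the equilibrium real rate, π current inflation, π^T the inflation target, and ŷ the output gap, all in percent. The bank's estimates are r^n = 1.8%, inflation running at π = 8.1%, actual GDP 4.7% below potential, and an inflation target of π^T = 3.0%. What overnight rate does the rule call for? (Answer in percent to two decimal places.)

Output 4.7% below potential → ŷ = -4.7.
r = 1.8 + 8.1 + 0.46 × (8.1 − 3.0) + 0.9 × (-4.7)
   = 1.8 + 8.1 + 2.346 − 4.23 = 8.02

8.02%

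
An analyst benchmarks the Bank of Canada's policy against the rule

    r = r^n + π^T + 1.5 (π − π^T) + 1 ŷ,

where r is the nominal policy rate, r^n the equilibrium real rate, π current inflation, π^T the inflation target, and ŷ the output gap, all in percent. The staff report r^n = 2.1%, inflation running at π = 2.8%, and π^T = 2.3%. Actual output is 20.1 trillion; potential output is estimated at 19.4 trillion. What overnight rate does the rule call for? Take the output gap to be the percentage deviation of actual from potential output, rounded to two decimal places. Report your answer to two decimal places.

Output gap = 100 × (20.1 − 19.4) / 19.4 = 3.61%.
r = 2.10 + 2.30 + 1.5 × (2.80 − 2.30) + 1 × 3.61
   = 2.10 + 2.3 + 0.75 + 3.61 = 8.76

8.76%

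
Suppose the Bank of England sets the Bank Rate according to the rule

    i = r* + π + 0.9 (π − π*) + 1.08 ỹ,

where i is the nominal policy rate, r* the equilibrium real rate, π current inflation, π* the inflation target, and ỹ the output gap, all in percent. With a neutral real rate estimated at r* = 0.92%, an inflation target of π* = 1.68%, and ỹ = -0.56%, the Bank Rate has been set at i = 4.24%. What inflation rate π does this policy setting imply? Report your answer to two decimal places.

2.86%

Collecting π: i = r* + (1 + 0.9) π − 0.9 π* + 1.08 ỹ
1.9 π = 4.24 − 0.92 + 0.9 × 1.68 − 1.08 × (-0.56) = 5.4368
π = 5.4368 / 1.9 = 2.86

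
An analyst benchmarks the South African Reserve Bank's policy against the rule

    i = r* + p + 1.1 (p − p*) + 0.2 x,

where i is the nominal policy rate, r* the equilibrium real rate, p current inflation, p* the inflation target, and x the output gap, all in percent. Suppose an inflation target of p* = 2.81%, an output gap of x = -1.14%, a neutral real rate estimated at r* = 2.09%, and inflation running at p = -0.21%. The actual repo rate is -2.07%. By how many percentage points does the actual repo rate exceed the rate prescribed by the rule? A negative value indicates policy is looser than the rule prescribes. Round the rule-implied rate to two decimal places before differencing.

i = 2.09 + (-0.21) + 1.1 × (-0.21 − 2.81) + 0.2 × (-1.14)
   = 2.09 − 0.21 − 3.322 − 0.228 = -1.67
Deviation = -2.07 − (-1.67) = -0.40 pp.

-0.40 pp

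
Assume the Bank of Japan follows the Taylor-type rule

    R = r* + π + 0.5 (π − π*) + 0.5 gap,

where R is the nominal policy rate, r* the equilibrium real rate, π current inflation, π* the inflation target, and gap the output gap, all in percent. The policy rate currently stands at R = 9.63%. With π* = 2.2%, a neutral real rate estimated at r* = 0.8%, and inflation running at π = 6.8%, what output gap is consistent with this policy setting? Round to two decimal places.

0.5 gap = 9.63 − 0.8 − 6.8 − 0.5 × (6.8 − 2.2) = -0.27
gap = -0.27 / 0.5 = -0.54

-0.54%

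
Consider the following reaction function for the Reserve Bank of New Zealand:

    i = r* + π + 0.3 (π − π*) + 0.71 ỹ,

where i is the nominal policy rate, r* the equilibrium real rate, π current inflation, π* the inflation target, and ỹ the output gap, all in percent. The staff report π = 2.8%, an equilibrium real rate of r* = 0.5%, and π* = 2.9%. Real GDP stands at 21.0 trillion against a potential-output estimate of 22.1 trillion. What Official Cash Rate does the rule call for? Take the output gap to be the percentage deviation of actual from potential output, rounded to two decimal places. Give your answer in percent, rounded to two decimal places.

-0.27%

Output gap = 100 × (21.0 − 22.1) / 22.1 = -4.98%.
i = 0.50 + 2.80 + 0.3 × (2.80 − 2.90) + 0.71 × (-4.98)
   = 0.50 + 2.8 − 0.03 − 3.5358 = -0.27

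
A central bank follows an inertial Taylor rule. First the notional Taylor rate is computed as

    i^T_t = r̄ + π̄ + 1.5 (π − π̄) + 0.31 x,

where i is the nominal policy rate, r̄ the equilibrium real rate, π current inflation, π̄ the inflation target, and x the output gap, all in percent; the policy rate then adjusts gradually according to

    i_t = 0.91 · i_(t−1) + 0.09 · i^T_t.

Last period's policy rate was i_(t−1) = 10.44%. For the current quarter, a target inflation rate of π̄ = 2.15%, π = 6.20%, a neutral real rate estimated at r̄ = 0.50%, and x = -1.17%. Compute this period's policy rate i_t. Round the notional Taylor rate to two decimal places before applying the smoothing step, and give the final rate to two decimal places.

10.25%

i^T_t = 0.50 + 2.15 + 1.5 × (6.20 − 2.15) + 0.31 × (-1.17)
   = 0.50 + 2.15 + 6.075 − 0.3627 = 8.36
i_t = 0.91 × 10.44 + 0.09 × 8.36 = 9.5004 + 0.7524 = 10.25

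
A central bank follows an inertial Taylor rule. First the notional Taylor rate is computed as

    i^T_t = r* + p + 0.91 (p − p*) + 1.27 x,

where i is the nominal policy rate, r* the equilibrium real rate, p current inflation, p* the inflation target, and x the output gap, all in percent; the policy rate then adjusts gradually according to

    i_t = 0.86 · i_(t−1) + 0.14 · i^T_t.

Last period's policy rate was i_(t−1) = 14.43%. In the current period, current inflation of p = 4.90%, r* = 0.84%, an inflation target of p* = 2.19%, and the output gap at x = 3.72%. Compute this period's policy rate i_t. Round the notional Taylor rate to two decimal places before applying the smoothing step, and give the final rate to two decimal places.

i^T_t = 0.84 + 4.90 + 0.91 × (4.90 − 2.19) + 1.27 × 3.72
   = 0.84 + 4.9 + 2.4661 + 4.7244 = 12.93
i_t = 0.86 × 14.43 + 0.14 × 12.93 = 12.4098 + 1.8102 = 14.22

14.22%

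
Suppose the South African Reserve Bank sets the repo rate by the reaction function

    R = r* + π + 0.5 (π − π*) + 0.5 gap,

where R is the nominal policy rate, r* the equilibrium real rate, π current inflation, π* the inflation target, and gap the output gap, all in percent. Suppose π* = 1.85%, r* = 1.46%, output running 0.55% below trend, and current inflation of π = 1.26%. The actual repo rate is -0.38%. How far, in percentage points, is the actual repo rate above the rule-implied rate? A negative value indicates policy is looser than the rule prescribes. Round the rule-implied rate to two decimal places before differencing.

-2.53 pp

Output 0.55% below potential → gap = -0.55.
R = 1.46 + 1.26 + 0.5 × (1.26 − 1.85) + 0.5 × (-0.55)
   = 1.46 + 1.26 − 0.295 − 0.275 = 2.15
Deviation = -0.38 − 2.15 = -2.53 pp.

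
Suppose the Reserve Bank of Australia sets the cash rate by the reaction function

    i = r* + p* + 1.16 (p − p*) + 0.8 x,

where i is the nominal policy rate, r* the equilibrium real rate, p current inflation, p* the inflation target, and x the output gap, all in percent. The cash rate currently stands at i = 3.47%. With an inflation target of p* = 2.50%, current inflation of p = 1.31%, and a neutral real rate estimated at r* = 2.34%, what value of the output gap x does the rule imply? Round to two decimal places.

0.01%

0.8 x = 3.47 − 2.34 − 2.50 − 1.16 × (1.31 − 2.50) = 0.0104
x = 0.0104 / 0.8 = 0.01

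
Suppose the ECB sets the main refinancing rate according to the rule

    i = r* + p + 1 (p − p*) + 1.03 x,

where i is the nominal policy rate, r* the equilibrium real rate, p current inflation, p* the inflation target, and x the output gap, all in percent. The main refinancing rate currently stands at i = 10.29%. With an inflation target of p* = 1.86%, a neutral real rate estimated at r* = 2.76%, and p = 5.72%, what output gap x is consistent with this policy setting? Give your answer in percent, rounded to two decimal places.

1.03 x = 10.29 − 2.76 − 5.72 − 1 × (5.72 − 1.86) = -2.05
x = -2.05 / 1.03 = -1.99

-1.99%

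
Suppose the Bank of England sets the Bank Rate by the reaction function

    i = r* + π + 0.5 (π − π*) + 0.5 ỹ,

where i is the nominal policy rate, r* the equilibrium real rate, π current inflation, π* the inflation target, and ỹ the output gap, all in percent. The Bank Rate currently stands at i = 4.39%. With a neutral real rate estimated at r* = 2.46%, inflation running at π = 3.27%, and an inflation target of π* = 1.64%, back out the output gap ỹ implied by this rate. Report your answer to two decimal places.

-4.31%

0.5 ỹ = 4.39 − 2.46 − 3.27 − 0.5 × (3.27 − 1.64) = -2.155
ỹ = -2.155 / 0.5 = -4.31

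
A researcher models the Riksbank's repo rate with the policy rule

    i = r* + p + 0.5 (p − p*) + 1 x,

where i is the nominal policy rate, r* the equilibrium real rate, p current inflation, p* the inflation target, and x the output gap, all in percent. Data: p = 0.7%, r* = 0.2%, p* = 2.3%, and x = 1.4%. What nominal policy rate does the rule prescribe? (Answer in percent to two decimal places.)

1.50%

i = 0.2 + 0.7 + 0.5 × (0.7 − 2.3) + 1 × 1.4
   = 0.2 + 0.7 − 0.8 + 1.4 = 1.50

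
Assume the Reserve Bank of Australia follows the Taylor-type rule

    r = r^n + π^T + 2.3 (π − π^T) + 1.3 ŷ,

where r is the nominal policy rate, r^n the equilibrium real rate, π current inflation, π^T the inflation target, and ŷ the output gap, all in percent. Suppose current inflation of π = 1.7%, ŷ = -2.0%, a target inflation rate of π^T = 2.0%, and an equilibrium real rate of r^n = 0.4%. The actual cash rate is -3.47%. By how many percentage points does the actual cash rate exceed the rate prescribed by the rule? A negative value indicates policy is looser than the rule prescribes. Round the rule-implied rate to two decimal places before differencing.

-2.58 pp

r = 0.4 + 2.0 + 2.3 × (1.7 − 2.0) + 1.3 × (-2.0)
   = 0.4 + 2 − 0.69 − 2.6 = -0.89
Deviation = -3.47 − (-0.89) = -2.58 pp.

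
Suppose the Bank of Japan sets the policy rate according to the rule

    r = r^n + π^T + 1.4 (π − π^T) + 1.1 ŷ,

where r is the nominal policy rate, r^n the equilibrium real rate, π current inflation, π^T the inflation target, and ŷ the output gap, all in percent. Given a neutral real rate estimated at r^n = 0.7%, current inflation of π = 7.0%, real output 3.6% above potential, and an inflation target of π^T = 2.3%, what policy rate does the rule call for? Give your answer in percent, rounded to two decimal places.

Output 3.6% above potential → ŷ = 3.6.
r = 0.7 + 2.3 + 1.4 × (7.0 − 2.3) + 1.1 × 3.6
   = 0.7 + 2.3 + 6.58 + 3.96 = 13.54

13.54%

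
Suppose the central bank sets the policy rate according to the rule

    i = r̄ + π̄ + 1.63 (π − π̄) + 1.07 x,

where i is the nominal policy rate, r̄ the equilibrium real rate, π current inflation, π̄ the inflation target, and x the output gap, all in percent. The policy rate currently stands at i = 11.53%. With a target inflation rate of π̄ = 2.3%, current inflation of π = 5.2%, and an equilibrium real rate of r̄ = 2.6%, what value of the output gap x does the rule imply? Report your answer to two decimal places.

1.78%

1.07 x = 11.53 − 2.6 − 2.3 − 1.63 × (5.2 − 2.3) = 1.903
x = 1.903 / 1.07 = 1.78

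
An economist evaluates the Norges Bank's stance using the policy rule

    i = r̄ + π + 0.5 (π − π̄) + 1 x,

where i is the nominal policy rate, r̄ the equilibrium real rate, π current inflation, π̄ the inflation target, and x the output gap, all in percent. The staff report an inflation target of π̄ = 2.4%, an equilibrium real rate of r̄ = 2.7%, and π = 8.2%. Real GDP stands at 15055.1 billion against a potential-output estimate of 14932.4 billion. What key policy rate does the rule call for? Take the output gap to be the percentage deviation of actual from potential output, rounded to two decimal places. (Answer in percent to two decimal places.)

Output gap = 100 × (15055.1 − 14932.4) / 14932.4 = 0.82%.
i = 2.70 + 8.20 + 0.5 × (8.20 − 2.40) + 1 × 0.82
   = 2.70 + 8.2 + 2.9 + 0.82 = 14.62

14.62%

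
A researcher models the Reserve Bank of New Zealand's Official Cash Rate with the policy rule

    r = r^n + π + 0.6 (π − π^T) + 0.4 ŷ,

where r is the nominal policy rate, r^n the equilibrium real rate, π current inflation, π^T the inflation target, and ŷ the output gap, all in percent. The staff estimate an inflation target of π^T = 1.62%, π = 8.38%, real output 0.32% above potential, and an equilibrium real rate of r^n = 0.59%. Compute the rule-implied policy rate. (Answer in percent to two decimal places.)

Output 0.32% above potential → ŷ = 0.32.
r = 0.59 + 8.38 + 0.6 × (8.38 − 1.62) + 0.4 × 0.32
   = 0.59 + 8.38 + 4.056 + 0.128 = 13.15

13.15%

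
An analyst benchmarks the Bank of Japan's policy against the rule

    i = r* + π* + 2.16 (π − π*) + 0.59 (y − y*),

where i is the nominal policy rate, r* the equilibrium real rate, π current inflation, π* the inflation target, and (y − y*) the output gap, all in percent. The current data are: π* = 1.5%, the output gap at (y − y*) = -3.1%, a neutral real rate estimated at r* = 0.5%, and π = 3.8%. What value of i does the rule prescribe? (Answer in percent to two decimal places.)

5.14%

i = 0.5 + 1.5 + 2.16 × (3.8 − 1.5) + 0.59 × (-3.1)
   = 0.5 + 1.5 + 4.968 − 1.829 = 5.14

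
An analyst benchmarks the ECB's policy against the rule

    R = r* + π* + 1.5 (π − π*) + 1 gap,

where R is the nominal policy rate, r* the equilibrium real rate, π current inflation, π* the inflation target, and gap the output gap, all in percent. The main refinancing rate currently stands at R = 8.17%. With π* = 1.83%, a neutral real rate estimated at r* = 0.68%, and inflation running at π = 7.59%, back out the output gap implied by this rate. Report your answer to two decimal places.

-2.98%

1 gap = 8.17 − 0.68 − 1.83 − 1.5 × (7.59 − 1.83) = -2.98
gap = -2.98 / 1 = -2.98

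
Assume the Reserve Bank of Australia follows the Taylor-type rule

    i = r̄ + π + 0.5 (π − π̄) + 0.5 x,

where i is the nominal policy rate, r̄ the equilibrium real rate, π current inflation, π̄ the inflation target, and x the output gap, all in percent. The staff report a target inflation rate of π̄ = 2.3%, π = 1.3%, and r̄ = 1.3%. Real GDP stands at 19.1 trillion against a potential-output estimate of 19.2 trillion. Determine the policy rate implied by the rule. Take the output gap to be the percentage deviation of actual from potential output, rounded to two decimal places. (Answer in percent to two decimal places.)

1.84%

Output gap = 100 × (19.1 − 19.2) / 19.2 = -0.52%.
i = 1.30 + 1.30 + 0.5 × (1.30 − 2.30) + 0.5 × (-0.52)
   = 1.30 + 1.3 − 0.5 − 0.26 = 1.84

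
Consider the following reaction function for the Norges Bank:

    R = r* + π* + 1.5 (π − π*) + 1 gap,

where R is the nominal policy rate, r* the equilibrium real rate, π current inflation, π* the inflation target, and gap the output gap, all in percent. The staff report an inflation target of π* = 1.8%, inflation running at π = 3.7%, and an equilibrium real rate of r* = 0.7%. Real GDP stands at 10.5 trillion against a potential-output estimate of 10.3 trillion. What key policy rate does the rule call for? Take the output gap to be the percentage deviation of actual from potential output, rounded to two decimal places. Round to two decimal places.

7.29%

Output gap = 100 × (10.5 − 10.3) / 10.3 = 1.94%.
R = 0.70 + 1.80 + 1.5 × (3.70 − 1.80) + 1 × 1.94
   = 0.70 + 1.8 + 2.85 + 1.94 = 7.29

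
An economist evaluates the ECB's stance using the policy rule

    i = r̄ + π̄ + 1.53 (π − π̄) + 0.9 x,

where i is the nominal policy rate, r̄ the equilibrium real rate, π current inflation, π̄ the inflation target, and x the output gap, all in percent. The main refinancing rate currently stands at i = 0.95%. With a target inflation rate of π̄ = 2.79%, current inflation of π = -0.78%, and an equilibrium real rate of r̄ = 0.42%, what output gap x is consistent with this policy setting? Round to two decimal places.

0.9 x = 0.95 − 0.42 − 2.79 − 1.53 × ((-0.78) − 2.79) = 3.2021
x = 3.2021 / 0.9 = 3.56

3.56%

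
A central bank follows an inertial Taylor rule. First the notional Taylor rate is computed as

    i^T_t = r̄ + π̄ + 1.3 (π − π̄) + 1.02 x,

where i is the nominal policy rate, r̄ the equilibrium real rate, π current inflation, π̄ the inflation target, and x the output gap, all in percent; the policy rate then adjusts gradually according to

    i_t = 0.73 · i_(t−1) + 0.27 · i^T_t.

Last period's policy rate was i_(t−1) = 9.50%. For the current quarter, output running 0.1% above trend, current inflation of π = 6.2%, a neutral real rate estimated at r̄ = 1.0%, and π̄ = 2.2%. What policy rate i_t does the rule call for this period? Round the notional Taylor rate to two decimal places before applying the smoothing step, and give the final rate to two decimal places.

9.23%

Output 0.1% above potential → x = 0.1.
i^T_t = 1.0 + 2.2 + 1.3 × (6.2 − 2.2) + 1.02 × 0.1
   = 1.0 + 2.2 + 5.2 + 0.102 = 8.50
i_t = 0.73 × 9.50 + 0.27 × 8.50 = 6.935 + 2.295 = 9.23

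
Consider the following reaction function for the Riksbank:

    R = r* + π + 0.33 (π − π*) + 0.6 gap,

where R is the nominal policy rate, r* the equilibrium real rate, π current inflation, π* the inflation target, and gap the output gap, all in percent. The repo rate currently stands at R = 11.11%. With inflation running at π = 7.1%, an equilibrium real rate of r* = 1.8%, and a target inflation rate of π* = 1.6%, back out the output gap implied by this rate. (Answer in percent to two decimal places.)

0.66%

0.6 gap = 11.11 − 1.8 − 7.1 − 0.33 × (7.1 − 1.6) = 0.395
gap = 0.395 / 0.6 = 0.66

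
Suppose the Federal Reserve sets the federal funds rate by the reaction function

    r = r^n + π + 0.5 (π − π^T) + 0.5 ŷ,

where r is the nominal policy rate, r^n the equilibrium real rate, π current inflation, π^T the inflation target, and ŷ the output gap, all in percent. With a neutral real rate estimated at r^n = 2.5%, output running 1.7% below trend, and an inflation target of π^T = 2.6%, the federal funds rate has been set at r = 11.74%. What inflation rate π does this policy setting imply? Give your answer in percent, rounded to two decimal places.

7.59%

Output 1.7% below potential → ŷ = -1.7.
Collecting π: r = r^n + (1 + 0.5) π − 0.5 π^T + 0.5 ŷ
1.5 π = 11.74 − 2.5 + 0.5 × 2.6 − 0.5 × (-1.7) = 11.39
π = 11.39 / 1.5 = 7.59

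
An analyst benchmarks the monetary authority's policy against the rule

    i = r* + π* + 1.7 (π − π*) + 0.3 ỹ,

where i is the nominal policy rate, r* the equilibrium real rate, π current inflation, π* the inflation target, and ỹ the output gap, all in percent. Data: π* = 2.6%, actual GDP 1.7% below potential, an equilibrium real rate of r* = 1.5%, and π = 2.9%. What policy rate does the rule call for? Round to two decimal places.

Output 1.7% below potential → ỹ = -1.7.
i = 1.5 + 2.6 + 1.7 × (2.9 − 2.6) + 0.3 × (-1.7)
   = 1.5 + 2.6 + 0.51 − 0.51 = 4.10

4.10%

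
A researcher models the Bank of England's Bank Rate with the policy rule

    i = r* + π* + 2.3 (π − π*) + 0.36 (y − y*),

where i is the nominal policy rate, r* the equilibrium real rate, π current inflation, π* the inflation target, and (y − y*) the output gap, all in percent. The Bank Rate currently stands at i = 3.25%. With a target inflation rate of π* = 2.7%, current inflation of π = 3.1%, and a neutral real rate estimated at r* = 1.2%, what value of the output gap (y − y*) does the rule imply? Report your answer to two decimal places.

-4.36%

0.36 (y − y*) = 3.25 − 1.2 − 2.7 − 2.3 × (3.1 − 2.7) = -1.57
(y − y*) = -1.57 / 0.36 = -4.36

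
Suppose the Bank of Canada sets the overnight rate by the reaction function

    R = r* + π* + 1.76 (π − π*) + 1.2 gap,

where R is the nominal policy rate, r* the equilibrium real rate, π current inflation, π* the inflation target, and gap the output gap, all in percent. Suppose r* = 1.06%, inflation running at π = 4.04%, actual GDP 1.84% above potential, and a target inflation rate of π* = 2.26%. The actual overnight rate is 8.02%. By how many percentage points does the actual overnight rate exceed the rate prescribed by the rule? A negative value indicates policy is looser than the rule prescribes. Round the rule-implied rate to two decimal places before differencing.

Output 1.84% above potential → gap = 1.84.
R = 1.06 + 2.26 + 1.76 × (4.04 − 2.26) + 1.2 × 1.84
   = 1.06 + 2.26 + 3.1328 + 2.208 = 8.66
Deviation = 8.02 − 8.66 = -0.64 pp.

-0.64 pp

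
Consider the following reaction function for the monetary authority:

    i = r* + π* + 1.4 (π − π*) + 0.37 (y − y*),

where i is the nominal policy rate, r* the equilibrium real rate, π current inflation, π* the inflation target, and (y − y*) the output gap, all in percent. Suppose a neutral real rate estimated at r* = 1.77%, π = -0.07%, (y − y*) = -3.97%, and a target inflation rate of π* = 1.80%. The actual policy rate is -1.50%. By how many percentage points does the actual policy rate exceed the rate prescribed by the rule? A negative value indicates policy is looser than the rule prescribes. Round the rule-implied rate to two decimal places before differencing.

i = 1.77 + 1.80 + 1.4 × (-0.07 − 1.80) + 0.37 × (-3.97)
   = 1.77 + 1.8 − 2.618 − 1.4689 = -0.52
Deviation = -1.50 − (-0.52) = -0.98 pp.

-0.98 pp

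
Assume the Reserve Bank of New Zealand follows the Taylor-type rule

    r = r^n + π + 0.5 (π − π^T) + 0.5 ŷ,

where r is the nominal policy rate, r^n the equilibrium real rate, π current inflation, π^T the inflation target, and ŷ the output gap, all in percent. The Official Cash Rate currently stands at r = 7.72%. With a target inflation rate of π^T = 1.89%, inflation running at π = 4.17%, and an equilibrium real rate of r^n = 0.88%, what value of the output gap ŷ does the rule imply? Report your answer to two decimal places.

0.5 ŷ = 7.72 − 0.88 − 4.17 − 0.5 × (4.17 − 1.89) = 1.53
ŷ = 1.53 / 0.5 = 3.06

3.06%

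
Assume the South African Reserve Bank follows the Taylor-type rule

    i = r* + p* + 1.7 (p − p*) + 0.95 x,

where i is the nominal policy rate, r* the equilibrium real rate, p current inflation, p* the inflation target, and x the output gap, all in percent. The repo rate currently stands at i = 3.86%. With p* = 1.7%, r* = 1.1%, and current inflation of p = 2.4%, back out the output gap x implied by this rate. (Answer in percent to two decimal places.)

-0.14%

0.95 x = 3.86 − 1.1 − 1.7 − 1.7 × (2.4 − 1.7) = -0.13
x = -0.13 / 0.95 = -0.14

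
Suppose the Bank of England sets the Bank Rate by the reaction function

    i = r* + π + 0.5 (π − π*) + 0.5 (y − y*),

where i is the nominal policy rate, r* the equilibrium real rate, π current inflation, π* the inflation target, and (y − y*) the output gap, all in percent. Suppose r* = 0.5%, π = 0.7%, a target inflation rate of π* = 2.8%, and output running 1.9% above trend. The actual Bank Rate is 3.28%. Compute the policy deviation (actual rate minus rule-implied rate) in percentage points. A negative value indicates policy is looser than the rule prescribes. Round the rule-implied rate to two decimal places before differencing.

2.18 pp

Output 1.9% above potential → (y − y*) = 1.9.
i = 0.5 + 0.7 + 0.5 × (0.7 − 2.8) + 0.5 × 1.9
   = 0.5 + 0.7 − 1.05 + 0.95 = 1.10
Deviation = 3.28 − 1.10 = 2.18 pp.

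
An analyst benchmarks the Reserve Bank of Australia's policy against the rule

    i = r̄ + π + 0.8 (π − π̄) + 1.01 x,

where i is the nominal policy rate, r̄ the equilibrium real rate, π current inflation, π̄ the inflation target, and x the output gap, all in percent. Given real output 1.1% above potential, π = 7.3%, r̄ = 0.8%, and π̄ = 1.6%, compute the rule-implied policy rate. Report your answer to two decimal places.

13.77%

Output 1.1% above potential → x = 1.1.
i = 0.8 + 7.3 + 0.8 × (7.3 − 1.6) + 1.01 × 1.1
   = 0.8 + 7.3 + 4.56 + 1.111 = 13.77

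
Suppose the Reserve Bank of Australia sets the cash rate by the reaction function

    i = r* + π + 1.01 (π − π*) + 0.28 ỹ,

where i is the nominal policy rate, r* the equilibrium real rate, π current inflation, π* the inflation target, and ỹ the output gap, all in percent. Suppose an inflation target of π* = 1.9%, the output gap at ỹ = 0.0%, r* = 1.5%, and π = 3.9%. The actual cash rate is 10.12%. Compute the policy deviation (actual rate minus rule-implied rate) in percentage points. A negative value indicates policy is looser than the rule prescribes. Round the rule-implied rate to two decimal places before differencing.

i = 1.5 + 3.9 + 1.01 × (3.9 − 1.9) + 0.28 × 0.0
   = 1.5 + 3.9 + 2.02 + 0 = 7.42
Deviation = 10.12 − 7.42 = 2.70 pp.

2.70 pp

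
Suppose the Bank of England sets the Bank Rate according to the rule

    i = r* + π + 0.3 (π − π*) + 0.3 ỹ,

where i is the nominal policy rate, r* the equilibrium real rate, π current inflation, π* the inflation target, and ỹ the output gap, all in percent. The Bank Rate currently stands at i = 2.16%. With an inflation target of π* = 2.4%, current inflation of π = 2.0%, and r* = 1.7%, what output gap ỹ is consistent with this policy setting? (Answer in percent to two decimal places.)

-4.73%

0.3 ỹ = 2.16 − 1.7 − 2.0 − 0.3 × (2.0 − 2.4) = -1.42
ỹ = -1.42 / 0.3 = -4.73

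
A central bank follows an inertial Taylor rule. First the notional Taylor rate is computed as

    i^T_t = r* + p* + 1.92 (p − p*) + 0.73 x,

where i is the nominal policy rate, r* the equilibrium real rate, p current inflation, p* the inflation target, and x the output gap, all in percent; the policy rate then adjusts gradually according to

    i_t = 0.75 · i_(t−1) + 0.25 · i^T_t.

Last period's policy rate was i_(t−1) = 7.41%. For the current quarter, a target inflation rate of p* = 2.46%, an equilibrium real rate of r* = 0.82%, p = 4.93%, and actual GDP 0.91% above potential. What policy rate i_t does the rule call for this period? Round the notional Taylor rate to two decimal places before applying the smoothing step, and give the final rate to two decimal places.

7.73%

Output 0.91% above potential → x = 0.91.
i^T_t = 0.82 + 2.46 + 1.92 × (4.93 − 2.46) + 0.73 × 0.91
   = 0.82 + 2.46 + 4.7424 + 0.6643 = 8.69
i_t = 0.75 × 7.41 + 0.25 × 8.69 = 5.5575 + 2.1725 = 7.73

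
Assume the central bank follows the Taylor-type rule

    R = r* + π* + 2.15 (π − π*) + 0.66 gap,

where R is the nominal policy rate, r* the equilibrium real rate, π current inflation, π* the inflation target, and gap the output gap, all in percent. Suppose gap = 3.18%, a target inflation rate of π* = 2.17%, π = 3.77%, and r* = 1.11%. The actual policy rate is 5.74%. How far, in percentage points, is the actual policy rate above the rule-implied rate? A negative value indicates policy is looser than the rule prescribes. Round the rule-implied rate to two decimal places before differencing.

R = 1.11 + 2.17 + 2.15 × (3.77 − 2.17) + 0.66 × 3.18
   = 1.11 + 2.17 + 3.44 + 2.0988 = 8.82
Deviation = 5.74 − 8.82 = -3.08 pp.

-3.08 pp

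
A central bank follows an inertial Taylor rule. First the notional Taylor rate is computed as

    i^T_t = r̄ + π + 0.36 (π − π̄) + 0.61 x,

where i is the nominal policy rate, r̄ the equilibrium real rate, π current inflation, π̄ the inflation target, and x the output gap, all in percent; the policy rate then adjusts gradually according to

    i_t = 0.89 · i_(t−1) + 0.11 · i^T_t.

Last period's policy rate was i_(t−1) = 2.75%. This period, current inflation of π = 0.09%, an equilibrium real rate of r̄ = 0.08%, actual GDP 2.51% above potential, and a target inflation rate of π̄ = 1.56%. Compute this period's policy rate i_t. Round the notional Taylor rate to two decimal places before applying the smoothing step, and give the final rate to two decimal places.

Output 2.51% above potential → x = 2.51.
i^T_t = 0.08 + 0.09 + 0.36 × (0.09 − 1.56) + 0.61 × 2.51
   = 0.08 + 0.09 − 0.5292 + 1.5311 = 1.17
i_t = 0.89 × 2.75 + 0.11 × 1.17 = 2.4475 + 0.1287 = 2.58

2.58%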